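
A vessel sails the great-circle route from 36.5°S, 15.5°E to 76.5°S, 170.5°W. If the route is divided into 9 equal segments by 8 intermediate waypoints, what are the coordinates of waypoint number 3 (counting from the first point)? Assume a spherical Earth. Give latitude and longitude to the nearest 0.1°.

The haversine formula gives a central angle δ ≈ 1.168 rad (66.9°) between the endpoints.
Interpolate at f = 3/9 with slerp weights a = sin((1−f)δ)/sin δ ≈ 0.763, b = sin(fδ)/sin δ ≈ 0.413.
p = a·p₁ + b·p₂ ≈ (0.496, 0.148, -0.855); φ = arcsin(p_z) ≈ -58.80°, λ = atan2(p_y, p_x) ≈ 16.61°.

≈ 58.8°S, 16.6°E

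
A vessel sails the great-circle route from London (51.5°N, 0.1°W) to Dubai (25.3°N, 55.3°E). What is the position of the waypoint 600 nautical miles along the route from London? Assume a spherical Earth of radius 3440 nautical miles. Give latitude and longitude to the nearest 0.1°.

Convert each endpoint to a unit vector on the sphere (x = cos φ cos λ, y = cos φ sin λ, z = sin φ).
The central angle between the endpoints is δ = arccos(p₁·p₂) ≈ 0.858 rad (49.2°). The total great-circle distance is δ·R ≈ 0.858 × 3440 ≈ 2951 nmi, so the target fraction is f = 600/2951 ≈ 0.203.
Interpolate at f ≈ 0.203 with slerp weights a = sin((1−f)δ)/sin δ ≈ 0.835, b = sin(fδ)/sin δ ≈ 0.229.
p = a·p₁ + b·p₂ ≈ (0.638, 0.170, 0.751); φ = arcsin(p_z) ≈ 48.71°, λ = atan2(p_y, p_x) ≈ 14.89°.

≈ 48.7°N, 14.9°E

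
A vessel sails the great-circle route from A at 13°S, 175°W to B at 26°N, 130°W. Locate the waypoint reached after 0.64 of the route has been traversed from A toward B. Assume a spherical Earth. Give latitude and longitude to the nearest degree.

Write both endpoints as unit vectors p₁, p₂ with components (cos φ cos λ, cos φ sin λ, sin φ).
The central angle between the endpoints is δ = arccos(p₁·p₂) ≈ 1.023 rad (58.6°).
Interpolate at f = 0.64 with slerp weights a = sin((1−f)δ)/sin δ ≈ 0.422, b = sin(fδ)/sin δ ≈ 0.713.
p = a·p₁ + b·p₂ ≈ (-0.821, -0.527, 0.218); φ = arcsin(p_z) ≈ 12.58°, λ = atan2(p_y, p_x) ≈ -147.32°.

≈ 13°N, 147°W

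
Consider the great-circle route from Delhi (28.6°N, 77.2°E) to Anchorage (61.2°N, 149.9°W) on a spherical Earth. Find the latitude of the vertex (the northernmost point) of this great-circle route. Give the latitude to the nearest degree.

≈ 72°N

The great circle lies in the plane with unit normal n̂ = (p₁ × p₂)/|p₁ × p₂|.
Here n̂_z ≈ +0.313; the vertex latitude is φ_max = arccos|n̂_z| ≈ 71.8°.
Check via Clairaut: cos φ_max = |cos φ₁| · sin C = cos(28.6°)·sin(20.9°) ≈ 0.313, again giving ≈ 71.8°.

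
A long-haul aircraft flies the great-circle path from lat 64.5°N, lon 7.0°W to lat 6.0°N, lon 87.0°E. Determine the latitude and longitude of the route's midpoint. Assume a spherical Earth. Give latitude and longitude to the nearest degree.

≈ lat 44°N, lon 63°E

Convert each endpoint to a unit vector on the sphere (x = cos φ cos λ, y = cos φ sin λ, z = sin φ).
The central angle between the endpoints is δ = arccos(p₁·p₂) ≈ 1.506 rad (86.3°).
Interpolate at f = 1/2 with slerp weights a = sin((1−f)δ)/sin δ ≈ 0.685, b = sin(fδ)/sin δ ≈ 0.685.
p = a·p₁ + b·p₂ ≈ (0.329, 0.645, 0.690); φ = arcsin(p_z) ≈ 43.65°, λ = atan2(p_y, p_x) ≈ 63.00°.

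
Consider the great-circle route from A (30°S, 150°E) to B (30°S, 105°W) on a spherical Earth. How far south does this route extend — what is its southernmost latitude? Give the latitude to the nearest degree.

≈ 43°S

The great circle lies in the plane with unit normal n̂ = (p₁ × p₂)/|p₁ × p₂|.
Here n̂_z ≈ +0.726; the vertex latitude is φ_max = arccos|n̂_z| ≈ 43.5°.
Check via Clairaut: cos φ_max = |cos φ₁| · sin C = cos(30.0°)·sin(123.1°) ≈ 0.726, again giving ≈ 43.5°.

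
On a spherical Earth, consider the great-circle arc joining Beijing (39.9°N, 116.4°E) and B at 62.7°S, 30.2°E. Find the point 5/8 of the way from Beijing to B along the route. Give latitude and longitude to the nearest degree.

≈ 29°S, 79°E

Write both endpoints as unit vectors p₁, p₂ with components (cos φ cos λ, cos φ sin λ, sin φ).
The central angle between the endpoints is δ = arccos(p₁·p₂) ≈ 2.149 rad (123.1°).
Interpolate at f = 5/8 with slerp weights a = sin((1−f)δ)/sin δ ≈ 0.862, b = sin(fδ)/sin δ ≈ 1.163.
p = a·p₁ + b·p₂ ≈ (0.167, 0.861, -0.481); φ = arcsin(p_z) ≈ -28.76°, λ = atan2(p_y, p_x) ≈ 79.00°.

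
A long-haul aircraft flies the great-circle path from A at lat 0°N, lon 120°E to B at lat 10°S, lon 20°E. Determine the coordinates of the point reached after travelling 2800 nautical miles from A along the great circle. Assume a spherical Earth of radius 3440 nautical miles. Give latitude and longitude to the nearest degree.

≈ lat 7°S, lon 74°E

Convert each endpoint to a unit vector on the sphere (x = cos φ cos λ, y = cos φ sin λ, z = sin φ).
The central angle between the endpoints is δ = arccos(p₁·p₂) ≈ 1.743 rad (99.8°). The total great-circle distance is δ·R ≈ 1.743 × 3440 ≈ 5995 nmi, so the target fraction is f = 2800/5995 ≈ 0.467.
Interpolate at f ≈ 0.467 with slerp weights a = sin((1−f)δ)/sin δ ≈ 0.813, b = sin(fδ)/sin δ ≈ 0.738.
p = a·p₁ + b·p₂ ≈ (0.276, 0.952, -0.128); φ = arcsin(p_z) ≈ -7.36°, λ = atan2(p_y, p_x) ≈ 73.82°.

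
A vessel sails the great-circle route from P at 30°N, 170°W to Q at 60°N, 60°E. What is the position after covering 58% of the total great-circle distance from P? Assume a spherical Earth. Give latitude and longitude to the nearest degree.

≈ 68°N, 142°E

Write both endpoints as unit vectors p₁, p₂ with components (cos φ cos λ, cos φ sin λ, sin φ).
The central angle between the endpoints is δ = arccos(p₁·p₂) ≈ 1.415 rad (81.1°).
Interpolate at f = 0.58 with slerp weights a = sin((1−f)δ)/sin δ ≈ 0.567, b = sin(fδ)/sin δ ≈ 0.741.
p = a·p₁ + b·p₂ ≈ (-0.298, 0.235, 0.925); φ = arcsin(p_z) ≈ 67.66°, λ = atan2(p_y, p_x) ≈ 141.71°.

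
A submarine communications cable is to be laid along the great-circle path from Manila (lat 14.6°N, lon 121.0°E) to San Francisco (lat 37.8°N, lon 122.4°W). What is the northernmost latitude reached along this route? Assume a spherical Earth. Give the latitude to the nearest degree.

≈ 46°N

The great circle lies in the plane with unit normal n̂ = (p₁ × p₂)/|p₁ × p₂|.
Here n̂_z ≈ +0.696; the vertex latitude is φ_max = arccos|n̂_z| ≈ 45.9°.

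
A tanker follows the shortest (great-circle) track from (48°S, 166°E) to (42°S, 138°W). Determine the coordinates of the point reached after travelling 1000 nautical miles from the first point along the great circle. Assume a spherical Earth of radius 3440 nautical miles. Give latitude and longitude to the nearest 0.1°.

Write both endpoints as unit vectors p₁, p₂ with components (cos φ cos λ, cos φ sin λ, sin φ).
The central angle between the endpoints is δ = arccos(p₁·p₂) ≈ 0.684 rad (39.2°). The total great-circle distance is δ·R ≈ 0.684 × 3440 ≈ 2351 nmi, so the target fraction is f = 1000/2351 ≈ 0.425.
Interpolate at f ≈ 0.425 with slerp weights a = sin((1−f)δ)/sin δ ≈ 0.606, b = sin(fδ)/sin δ ≈ 0.454.
p = a·p₁ + b·p₂ ≈ (-0.644, -0.128, -0.754); φ = arcsin(p_z) ≈ -48.95°, λ = atan2(p_y, p_x) ≈ -168.80°.

≈ (49.0°S, 168.8°W)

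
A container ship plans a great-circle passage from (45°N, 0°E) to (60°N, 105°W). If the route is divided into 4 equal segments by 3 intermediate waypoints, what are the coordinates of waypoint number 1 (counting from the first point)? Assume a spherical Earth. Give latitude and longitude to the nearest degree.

≈ (56°N, 15°W)

Write both endpoints as unit vectors p₁, p₂ with components (cos φ cos λ, cos φ sin λ, sin φ).
The central angle between the endpoints is δ = arccos(p₁·p₂) ≈ 1.023 rad (58.6°).
Interpolate at f = 1/4 with slerp weights a = sin((1−f)δ)/sin δ ≈ 0.813, b = sin(fδ)/sin δ ≈ 0.296.
p = a·p₁ + b·p₂ ≈ (0.537, -0.143, 0.832); φ = arcsin(p_z) ≈ 56.26°, λ = atan2(p_y, p_x) ≈ -14.93°.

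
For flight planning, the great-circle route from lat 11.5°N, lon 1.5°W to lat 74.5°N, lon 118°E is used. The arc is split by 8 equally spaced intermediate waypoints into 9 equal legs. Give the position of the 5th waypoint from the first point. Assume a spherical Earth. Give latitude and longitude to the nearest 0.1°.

Convert each endpoint to a unit vector on the sphere (x = cos φ cos λ, y = cos φ sin λ, z = sin φ).
The central angle between the endpoints is δ = arccos(p₁·p₂) ≈ 1.508 rad (86.4°).
Interpolate at f = 5/9 with slerp weights a = sin((1−f)δ)/sin δ ≈ 0.622, b = sin(fδ)/sin δ ≈ 0.744.
p = a·p₁ + b·p₂ ≈ (0.516, 0.160, 0.841); φ = arcsin(p_z) ≈ 57.30°, λ = atan2(p_y, p_x) ≈ 17.19°.

≈ lat 57.3°N, lon 17.2°E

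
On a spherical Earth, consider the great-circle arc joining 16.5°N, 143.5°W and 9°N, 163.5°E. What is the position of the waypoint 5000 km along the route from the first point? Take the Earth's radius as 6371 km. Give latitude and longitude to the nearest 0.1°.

Convert each endpoint to a unit vector on the sphere (x = cos φ cos λ, y = cos φ sin λ, z = sin φ).
The central angle between the endpoints is δ = arccos(p₁·p₂) ≈ 0.909 rad (52.1°). The total great-circle distance is δ·R ≈ 0.909 × 6371 ≈ 5793 km, so the target fraction is f = 5000/5793 ≈ 0.863.
Interpolate at f ≈ 0.863 with slerp weights a = sin((1−f)δ)/sin δ ≈ 0.157, b = sin(fδ)/sin δ ≈ 0.896.
p = a·p₁ + b·p₂ ≈ (-0.969, 0.162, 0.185); φ = arcsin(p_z) ≈ 10.65°, λ = atan2(p_y, p_x) ≈ 170.54°.

≈ 10.6°N, 170.5°E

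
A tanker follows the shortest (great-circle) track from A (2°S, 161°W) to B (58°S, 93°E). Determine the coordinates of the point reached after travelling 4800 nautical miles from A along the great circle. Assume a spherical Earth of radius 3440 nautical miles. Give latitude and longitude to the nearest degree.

From cos δ = sin φ₁ sin φ₂ + cos φ₁ cos φ₂ cos Δλ, the central angle is δ ≈ 1.687 rad (96.7°). The total great-circle distance is δ·R ≈ 1.687 × 3440 ≈ 5805 nmi, so the target fraction is f = 4800/5805 ≈ 0.827.
Interpolate at f ≈ 0.827 with slerp weights a = sin((1−f)δ)/sin δ ≈ 0.290, b = sin(fδ)/sin δ ≈ 0.991.
p = a·p₁ + b·p₂ ≈ (-0.301, 0.430, -0.851); φ = arcsin(p_z) ≈ -58.31°, λ = atan2(p_y, p_x) ≈ 125.01°.

≈ (58°S, 125°E)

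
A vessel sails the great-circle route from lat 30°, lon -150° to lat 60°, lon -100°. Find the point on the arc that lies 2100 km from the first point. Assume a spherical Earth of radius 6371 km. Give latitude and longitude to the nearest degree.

Convert each endpoint to a unit vector on the sphere (x = cos φ cos λ, y = cos φ sin λ, z = sin φ).
The central angle between the endpoints is δ = arccos(p₁·p₂) ≈ 0.779 rad (44.7°). The total great-circle distance is δ·R ≈ 0.779 × 6371 ≈ 4965 km, so the target fraction is f = 2100/4965 ≈ 0.423.
Interpolate at f ≈ 0.423 with slerp weights a = sin((1−f)δ)/sin δ ≈ 0.619, b = sin(fδ)/sin δ ≈ 0.461.
p = a·p₁ + b·p₂ ≈ (-0.504, -0.495, 0.708); φ = arcsin(p_z) ≈ 45.08°, λ = atan2(p_y, p_x) ≈ -135.53°.

≈ lat 45°, lon -136°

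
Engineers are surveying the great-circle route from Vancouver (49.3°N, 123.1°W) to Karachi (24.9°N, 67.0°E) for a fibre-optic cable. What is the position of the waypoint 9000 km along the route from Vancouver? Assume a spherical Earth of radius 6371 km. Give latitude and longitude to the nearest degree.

From cos δ = sin φ₁ sin φ₂ + cos φ₁ cos φ₂ cos Δλ, the central angle is δ ≈ 1.837 rad (105.3°). The total great-circle distance is δ·R ≈ 1.837 × 6371 ≈ 11704 km, so the target fraction is f = 9000/11704 ≈ 0.769.
Interpolate at f ≈ 0.769 with slerp weights a = sin((1−f)δ)/sin δ ≈ 0.427, b = sin(fδ)/sin δ ≈ 1.024.
p = a·p₁ + b·p₂ ≈ (0.211, 0.621, 0.755); φ = arcsin(p_z) ≈ 48.99°, λ = atan2(p_y, p_x) ≈ 71.27°.

≈ 49°N, 71°E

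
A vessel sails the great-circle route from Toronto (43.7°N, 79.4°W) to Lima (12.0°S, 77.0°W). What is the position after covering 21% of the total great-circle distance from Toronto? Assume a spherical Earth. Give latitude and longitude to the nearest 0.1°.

Convert each endpoint to a unit vector on the sphere (x = cos φ cos λ, y = cos φ sin λ, z = sin φ).
The central angle between the endpoints is δ = arccos(p₁·p₂) ≈ 0.973 rad (55.7°).
Interpolate at f = 0.21 with slerp weights a = sin((1−f)δ)/sin δ ≈ 0.841, b = sin(fδ)/sin δ ≈ 0.245.
p = a·p₁ + b·p₂ ≈ (0.166, -0.832, 0.530); φ = arcsin(p_z) ≈ 32.01°, λ = atan2(p_y, p_x) ≈ -78.72°.

≈ 32.0°N, 78.7°W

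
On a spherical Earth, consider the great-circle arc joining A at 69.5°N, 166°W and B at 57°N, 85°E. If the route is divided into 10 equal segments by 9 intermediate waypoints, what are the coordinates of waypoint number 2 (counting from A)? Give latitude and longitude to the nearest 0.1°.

≈ 74.0°N, 169.8°E

Write both endpoints as unit vectors p₁, p₂ with components (cos φ cos λ, cos φ sin λ, sin φ).
The central angle between the endpoints is δ = arccos(p₁·p₂) ≈ 0.762 rad (43.7°).
Interpolate at f = 2/10 with slerp weights a = sin((1−f)δ)/sin δ ≈ 0.829, b = sin(fδ)/sin δ ≈ 0.220.
p = a·p₁ + b·p₂ ≈ (-0.271, 0.049, 0.961); φ = arcsin(p_z) ≈ 73.99°, λ = atan2(p_y, p_x) ≈ 169.76°.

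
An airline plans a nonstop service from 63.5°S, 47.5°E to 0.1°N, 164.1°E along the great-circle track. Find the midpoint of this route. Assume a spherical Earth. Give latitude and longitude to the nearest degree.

Write both endpoints as unit vectors p₁, p₂ with components (cos φ cos λ, cos φ sin λ, sin φ).
The central angle between the endpoints is δ = arccos(p₁·p₂) ≈ 1.774 rad (101.6°).
Interpolate at f = 1/2 with slerp weights a = sin((1−f)δ)/sin δ ≈ 0.791, b = sin(fδ)/sin δ ≈ 0.791.
p = a·p₁ + b·p₂ ≈ (-0.522, 0.477, -0.707); φ = arcsin(p_z) ≈ -44.97°, λ = atan2(p_y, p_x) ≈ 137.60°.

≈ 45°S, 138°E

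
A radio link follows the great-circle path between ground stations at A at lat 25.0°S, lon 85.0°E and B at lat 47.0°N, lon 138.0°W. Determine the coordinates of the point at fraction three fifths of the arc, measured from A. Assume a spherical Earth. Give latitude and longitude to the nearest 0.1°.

≈ lat 35.6°N, lon 146.2°E

Convert each endpoint to a unit vector on the sphere (x = cos φ cos λ, y = cos φ sin λ, z = sin φ).
The central angle between the endpoints is δ = arccos(p₁·p₂) ≈ 2.436 rad (139.6°).
Interpolate at f = 3/5 with slerp weights a = sin((1−f)δ)/sin δ ≈ 1.276, b = sin(fδ)/sin δ ≈ 1.533.
p = a·p₁ + b·p₂ ≈ (-0.676, 0.452, 0.582); φ = arcsin(p_z) ≈ 35.58°, λ = atan2(p_y, p_x) ≈ 146.22°.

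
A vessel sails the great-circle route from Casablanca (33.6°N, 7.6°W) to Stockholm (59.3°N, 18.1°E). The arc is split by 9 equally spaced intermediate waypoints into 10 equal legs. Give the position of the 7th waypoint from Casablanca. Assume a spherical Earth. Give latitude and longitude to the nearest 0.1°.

≈ (52.2°N, 7.4°E)

Write both endpoints as unit vectors p₁, p₂ with components (cos φ cos λ, cos φ sin λ, sin φ).
The central angle between the endpoints is δ = arccos(p₁·p₂) ≈ 0.537 rad (30.8°).
Interpolate at f = 7/10 with slerp weights a = sin((1−f)δ)/sin δ ≈ 0.314, b = sin(fδ)/sin δ ≈ 0.718.
p = a·p₁ + b·p₂ ≈ (0.607, 0.079, 0.791); φ = arcsin(p_z) ≈ 52.24°, λ = atan2(p_y, p_x) ≈ 7.44°.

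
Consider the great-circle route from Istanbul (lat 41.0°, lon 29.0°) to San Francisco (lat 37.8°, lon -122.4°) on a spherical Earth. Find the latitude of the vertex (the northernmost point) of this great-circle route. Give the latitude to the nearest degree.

The great circle lies in the plane with unit normal n̂ = (p₁ × p₂)/|p₁ × p₂|.
Here n̂_z ≈ -0.288; the vertex latitude is φ_max = arccos|n̂_z| ≈ 73.3°.
Check via Clairaut: cos φ_max = |cos φ₁| · sin C = cos(41.0°)·sin(22.4°) ≈ 0.288, again giving ≈ 73.3°.

≈ 73°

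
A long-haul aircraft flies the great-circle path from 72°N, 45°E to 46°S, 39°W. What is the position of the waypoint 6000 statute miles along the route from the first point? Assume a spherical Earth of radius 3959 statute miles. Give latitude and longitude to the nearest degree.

Write both endpoints as unit vectors p₁, p₂ with components (cos φ cos λ, cos φ sin λ, sin φ).
The central angle between the endpoints is δ = arccos(p₁·p₂) ≈ 2.294 rad (131.4°). The total great-circle distance is δ·R ≈ 2.294 × 3959 ≈ 9081 mi, so the target fraction is f = 6000/9081 ≈ 0.661.
Interpolate at f ≈ 0.661 with slerp weights a = sin((1−f)δ)/sin δ ≈ 0.936, b = sin(fδ)/sin δ ≈ 1.332.
p = a·p₁ + b·p₂ ≈ (0.924, -0.378, -0.067); φ = arcsin(p_z) ≈ -3.86°, λ = atan2(p_y, p_x) ≈ -22.24°.

≈ 4°S, 22°W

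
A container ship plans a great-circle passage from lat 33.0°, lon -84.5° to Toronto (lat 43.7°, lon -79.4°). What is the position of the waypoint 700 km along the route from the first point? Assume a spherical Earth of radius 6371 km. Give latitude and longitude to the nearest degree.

Write both endpoints as unit vectors p₁, p₂ with components (cos φ cos λ, cos φ sin λ, sin φ).
The central angle between the endpoints is δ = arccos(p₁·p₂) ≈ 0.199 rad (11.4°). The total great-circle distance is δ·R ≈ 0.199 × 6371 ≈ 1270 km, so the target fraction is f = 700/1270 ≈ 0.551.
Interpolate at f ≈ 0.551 with slerp weights a = sin((1−f)δ)/sin δ ≈ 0.451, b = sin(fδ)/sin δ ≈ 0.554.
p = a·p₁ + b·p₂ ≈ (0.110, -0.770, 0.628); φ = arcsin(p_z) ≈ 38.93°, λ = atan2(p_y, p_x) ≈ -81.88°.

≈ lat 39°, lon -82°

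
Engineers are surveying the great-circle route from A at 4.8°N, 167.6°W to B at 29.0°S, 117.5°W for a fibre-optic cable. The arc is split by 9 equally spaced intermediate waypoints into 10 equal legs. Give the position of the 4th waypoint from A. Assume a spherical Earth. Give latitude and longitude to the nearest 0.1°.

Convert each endpoint to a unit vector on the sphere (x = cos φ cos λ, y = cos φ sin λ, z = sin φ).
The central angle between the endpoints is δ = arccos(p₁·p₂) ≈ 1.026 rad (58.8°).
Interpolate at f = 4/10 with slerp weights a = sin((1−f)δ)/sin δ ≈ 0.675, b = sin(fδ)/sin δ ≈ 0.466.
p = a·p₁ + b·p₂ ≈ (-0.845, -0.506, -0.170); φ = arcsin(p_z) ≈ -9.77°, λ = atan2(p_y, p_x) ≈ -149.08°.

≈ 9.8°S, 149.1°W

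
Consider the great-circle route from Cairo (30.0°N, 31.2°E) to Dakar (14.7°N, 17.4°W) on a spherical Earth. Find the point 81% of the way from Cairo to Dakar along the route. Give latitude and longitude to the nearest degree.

≈ 19°N, 9°W

The haversine formula gives a central angle δ ≈ 0.822 rad (47.1°) between the endpoints.
Interpolate at f = 0.81 with slerp weights a = sin((1−f)δ)/sin δ ≈ 0.212, b = sin(fδ)/sin δ ≈ 0.843.
p = a·p₁ + b·p₂ ≈ (0.936, -0.149, 0.320); φ = arcsin(p_z) ≈ 18.67°, λ = atan2(p_y, p_x) ≈ -9.03°.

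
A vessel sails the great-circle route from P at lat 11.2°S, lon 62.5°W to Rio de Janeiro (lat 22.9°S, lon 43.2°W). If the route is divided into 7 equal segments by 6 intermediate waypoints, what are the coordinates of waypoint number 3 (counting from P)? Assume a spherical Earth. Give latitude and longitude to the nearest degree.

The haversine formula gives a central angle δ ≈ 0.381 rad (21.8°) between the endpoints.
Interpolate at f = 3/7 with slerp weights a = sin((1−f)δ)/sin δ ≈ 0.581, b = sin(fδ)/sin δ ≈ 0.437.
p = a·p₁ + b·p₂ ≈ (0.557, -0.781, -0.283); φ = arcsin(p_z) ≈ -16.44°, λ = atan2(p_y, p_x) ≈ -54.52°.

≈ lat 16°S, lon 55°W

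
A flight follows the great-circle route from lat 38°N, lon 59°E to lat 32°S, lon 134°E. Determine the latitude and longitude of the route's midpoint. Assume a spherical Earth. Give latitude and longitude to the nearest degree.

≈ lat 4°N, lon 98°E

Write both endpoints as unit vectors p₁, p₂ with components (cos φ cos λ, cos φ sin λ, sin φ).
The central angle between the endpoints is δ = arccos(p₁·p₂) ≈ 1.725 rad (98.8°).
Interpolate at f = 1/2 with slerp weights a = sin((1−f)δ)/sin δ ≈ 0.768, b = sin(fδ)/sin δ ≈ 0.768.
p = a·p₁ + b·p₂ ≈ (-0.141, 0.988, 0.066); φ = arcsin(p_z) ≈ 3.78°, λ = atan2(p_y, p_x) ≈ 98.11°.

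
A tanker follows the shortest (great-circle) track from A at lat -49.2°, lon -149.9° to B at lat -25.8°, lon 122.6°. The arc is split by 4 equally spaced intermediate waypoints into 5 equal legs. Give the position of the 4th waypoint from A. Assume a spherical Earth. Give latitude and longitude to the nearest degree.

≈ lat -35°, lon 134°

Convert each endpoint to a unit vector on the sphere (x = cos φ cos λ, y = cos φ sin λ, z = sin φ).
The central angle between the endpoints is δ = arccos(p₁·p₂) ≈ 1.208 rad (69.2°).
Interpolate at f = 4/5 with slerp weights a = sin((1−f)δ)/sin δ ≈ 0.256, b = sin(fδ)/sin δ ≈ 0.880.
p = a·p₁ + b·p₂ ≈ (-0.572, 0.584, -0.577); φ = arcsin(p_z) ≈ -35.22°, λ = atan2(p_y, p_x) ≈ 134.40°.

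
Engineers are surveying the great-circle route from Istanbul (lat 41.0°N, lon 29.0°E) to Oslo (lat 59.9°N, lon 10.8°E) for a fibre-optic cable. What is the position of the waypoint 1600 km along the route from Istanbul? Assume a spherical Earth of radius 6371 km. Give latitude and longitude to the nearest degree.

≈ lat 54°N, lon 19°E

Convert each endpoint to a unit vector on the sphere (x = cos φ cos λ, y = cos φ sin λ, z = sin φ).
The central angle between the endpoints is δ = arccos(p₁·p₂) ≈ 0.384 rad (22.0°). The total great-circle distance is δ·R ≈ 0.384 × 6371 ≈ 2447 km, so the target fraction is f = 1600/2447 ≈ 0.654.
Interpolate at f ≈ 0.654 with slerp weights a = sin((1−f)δ)/sin δ ≈ 0.354, b = sin(fδ)/sin δ ≈ 0.663.
p = a·p₁ + b·p₂ ≈ (0.560, 0.192, 0.806); φ = arcsin(p_z) ≈ 53.69°, λ = atan2(p_y, p_x) ≈ 18.89°.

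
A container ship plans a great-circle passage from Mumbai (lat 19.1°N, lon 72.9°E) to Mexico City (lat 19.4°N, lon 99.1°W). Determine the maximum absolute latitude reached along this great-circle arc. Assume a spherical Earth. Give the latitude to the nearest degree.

The great circle lies in the plane with unit normal n̂ = (p₁ × p₂)/|p₁ × p₂|.
Here n̂_z ≈ -0.196; the vertex latitude is φ_max = arccos|n̂_z| ≈ 78.7°.
Check via Clairaut: cos φ_max = |cos φ₁| · sin C = cos(19.1°)·sin(12.0°) ≈ 0.196, again giving ≈ 78.7°.

≈ 79°N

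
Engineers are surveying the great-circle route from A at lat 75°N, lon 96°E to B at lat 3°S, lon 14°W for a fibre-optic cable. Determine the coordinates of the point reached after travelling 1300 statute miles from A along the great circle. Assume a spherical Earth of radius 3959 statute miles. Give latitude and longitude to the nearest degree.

From cos δ = sin φ₁ sin φ₂ + cos φ₁ cos φ₂ cos Δλ, the central angle is δ ≈ 1.710 rad (98.0°). The total great-circle distance is δ·R ≈ 1.710 × 3959 ≈ 6771 mi, so the target fraction is f = 1300/6771 ≈ 0.192.
Interpolate at f ≈ 0.192 with slerp weights a = sin((1−f)δ)/sin δ ≈ 0.992, b = sin(fδ)/sin δ ≈ 0.326.
p = a·p₁ + b·p₂ ≈ (0.289, 0.177, 0.941); φ = arcsin(p_z) ≈ 70.22°, λ = atan2(p_y, p_x) ≈ 31.46°.

≈ lat 70°N, lon 31°E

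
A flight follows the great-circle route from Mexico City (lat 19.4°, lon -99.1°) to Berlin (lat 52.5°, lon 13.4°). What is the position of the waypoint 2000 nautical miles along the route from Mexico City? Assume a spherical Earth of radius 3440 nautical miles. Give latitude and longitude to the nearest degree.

Convert each endpoint to a unit vector on the sphere (x = cos φ cos λ, y = cos φ sin λ, z = sin φ).
The central angle between the endpoints is δ = arccos(p₁·p₂) ≈ 1.527 rad (87.5°). The total great-circle distance is δ·R ≈ 1.527 × 3440 ≈ 5253 nmi, so the target fraction is f = 2000/5253 ≈ 0.381.
Interpolate at f ≈ 0.381 with slerp weights a = sin((1−f)δ)/sin δ ≈ 0.812, b = sin(fδ)/sin δ ≈ 0.550.
p = a·p₁ + b·p₂ ≈ (0.204, -0.678, 0.706); φ = arcsin(p_z) ≈ 44.89°, λ = atan2(p_y, p_x) ≈ -73.23°.

≈ lat 45°, lon -73°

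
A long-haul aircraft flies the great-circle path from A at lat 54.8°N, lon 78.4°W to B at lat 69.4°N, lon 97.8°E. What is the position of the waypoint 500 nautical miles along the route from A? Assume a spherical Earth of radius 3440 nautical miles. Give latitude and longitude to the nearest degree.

≈ lat 63°N, lon 78°W

Write both endpoints as unit vectors p₁, p₂ with components (cos φ cos λ, cos φ sin λ, sin φ).
The central angle between the endpoints is δ = arccos(p₁·p₂) ≈ 0.973 rad (55.8°). The total great-circle distance is δ·R ≈ 0.973 × 3440 ≈ 3348 nmi, so the target fraction is f = 500/3348 ≈ 0.149.
Interpolate at f ≈ 0.149 with slerp weights a = sin((1−f)δ)/sin δ ≈ 0.891, b = sin(fδ)/sin δ ≈ 0.175.
p = a·p₁ + b·p₂ ≈ (0.095, -0.442, 0.892); φ = arcsin(p_z) ≈ 63.12°, λ = atan2(p_y, p_x) ≈ -77.88°.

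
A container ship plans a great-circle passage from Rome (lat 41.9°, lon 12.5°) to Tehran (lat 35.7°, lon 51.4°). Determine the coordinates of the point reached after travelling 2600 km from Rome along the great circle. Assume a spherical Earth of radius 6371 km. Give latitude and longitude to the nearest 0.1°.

Convert each endpoint to a unit vector on the sphere (x = cos φ cos λ, y = cos φ sin λ, z = sin φ).
The central angle between the endpoints is δ = arccos(p₁·p₂) ≈ 0.535 rad (30.7°). The total great-circle distance is δ·R ≈ 0.535 × 6371 ≈ 3410 km, so the target fraction is f = 2600/3410 ≈ 0.762.
Interpolate at f ≈ 0.762 with slerp weights a = sin((1−f)δ)/sin δ ≈ 0.249, b = sin(fδ)/sin δ ≈ 0.778.
p = a·p₁ + b·p₂ ≈ (0.575, 0.534, 0.620); φ = arcsin(p_z) ≈ 38.32°, λ = atan2(p_y, p_x) ≈ 42.88°.

≈ lat 38.3°, lon 42.9°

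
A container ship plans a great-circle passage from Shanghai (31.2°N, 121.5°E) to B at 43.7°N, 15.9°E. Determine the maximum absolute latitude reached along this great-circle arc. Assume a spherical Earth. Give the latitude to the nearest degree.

The great circle lies in the plane with unit normal n̂ = (p₁ × p₂)/|p₁ × p₂|.
Here n̂_z ≈ -0.607; the vertex latitude is φ_max = arccos|n̂_z| ≈ 52.6°.

≈ 53°N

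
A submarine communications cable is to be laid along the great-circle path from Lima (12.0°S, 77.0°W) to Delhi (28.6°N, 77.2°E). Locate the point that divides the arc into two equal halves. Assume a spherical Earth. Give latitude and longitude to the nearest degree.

Write both endpoints as unit vectors p₁, p₂ with components (cos φ cos λ, cos φ sin λ, sin φ).
The central angle between the endpoints is δ = arccos(p₁·p₂) ≈ 2.632 rad (150.8°).
Interpolate at f = 1/2 with slerp weights a = sin((1−f)δ)/sin δ ≈ 1.982, b = sin(fδ)/sin δ ≈ 1.982.
p = a·p₁ + b·p₂ ≈ (0.822, -0.192, 0.537); φ = arcsin(p_z) ≈ 32.46°, λ = atan2(p_y, p_x) ≈ -13.16°.

≈ (32°N, 13°W)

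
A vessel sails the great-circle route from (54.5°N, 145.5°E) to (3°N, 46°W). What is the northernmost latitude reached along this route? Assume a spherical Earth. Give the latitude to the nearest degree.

≈ 82°N

The great circle lies in the plane with unit normal n̂ = (p₁ × p₂)/|p₁ × p₂|.
Here n̂_z ≈ +0.136; the vertex latitude is φ_max = arccos|n̂_z| ≈ 82.2°.
Check via Clairaut: cos φ_max = |cos φ₁| · sin C = cos(54.5°)·sin(13.5°) ≈ 0.136, again giving ≈ 82.2°.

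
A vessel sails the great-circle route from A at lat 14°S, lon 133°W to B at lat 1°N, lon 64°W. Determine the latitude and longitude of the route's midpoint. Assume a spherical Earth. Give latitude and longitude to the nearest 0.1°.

≈ lat 7.9°S, lon 97.9°W

The haversine formula gives a central angle δ ≈ 1.220 rad (69.9°) between the endpoints.
Interpolate at f = 1/2 with slerp weights a = sin((1−f)δ)/sin δ ≈ 0.610, b = sin(fδ)/sin δ ≈ 0.610.
p = a·p₁ + b·p₂ ≈ (-0.136, -0.981, -0.137); φ = arcsin(p_z) ≈ -7.87°, λ = atan2(p_y, p_x) ≈ -97.91°.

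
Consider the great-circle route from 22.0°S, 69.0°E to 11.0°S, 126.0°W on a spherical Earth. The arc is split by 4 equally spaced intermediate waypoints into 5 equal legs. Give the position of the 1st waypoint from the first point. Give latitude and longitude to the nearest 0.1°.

Convert each endpoint to a unit vector on the sphere (x = cos φ cos λ, y = cos φ sin λ, z = sin φ).
The central angle between the endpoints is δ = arccos(p₁·p₂) ≈ 2.511 rad (143.9°).
Interpolate at f = 1/5 with slerp weights a = sin((1−f)δ)/sin δ ≈ 1.536, b = sin(fδ)/sin δ ≈ 0.816.
p = a·p₁ + b·p₂ ≈ (0.039, 0.681, -0.731); φ = arcsin(p_z) ≈ -46.98°, λ = atan2(p_y, p_x) ≈ 86.70°.

≈ 47.0°S, 86.7°E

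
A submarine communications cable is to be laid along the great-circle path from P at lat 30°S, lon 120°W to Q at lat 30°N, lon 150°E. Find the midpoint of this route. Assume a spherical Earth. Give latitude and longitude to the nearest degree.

Write both endpoints as unit vectors p₁, p₂ with components (cos φ cos λ, cos φ sin λ, sin φ).
The central angle between the endpoints is δ = arccos(p₁·p₂) ≈ 1.823 rad (104.5°).
Interpolate at f = 1/2 with slerp weights a = sin((1−f)δ)/sin δ ≈ 0.816, b = sin(fδ)/sin δ ≈ 0.816.
p = a·p₁ + b·p₂ ≈ (-0.966, -0.259, 0.000); φ = arcsin(p_z) ≈ 0.00°, λ = atan2(p_y, p_x) ≈ -165.00°.

≈ lat 0°N, lon 165°W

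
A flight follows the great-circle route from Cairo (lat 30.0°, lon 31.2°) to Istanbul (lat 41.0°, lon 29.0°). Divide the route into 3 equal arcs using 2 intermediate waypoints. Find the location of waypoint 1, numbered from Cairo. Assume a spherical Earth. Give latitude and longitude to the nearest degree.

From cos δ = sin φ₁ sin φ₂ + cos φ₁ cos φ₂ cos Δλ, the central angle is δ ≈ 0.194 rad (11.1°).
Interpolate at f = 1/3 with slerp weights a = sin((1−f)δ)/sin δ ≈ 0.669, b = sin(fδ)/sin δ ≈ 0.335.
p = a·p₁ + b·p₂ ≈ (0.717, 0.423, 0.554); φ = arcsin(p_z) ≈ 33.67°, λ = atan2(p_y, p_x) ≈ 30.53°.

≈ lat 34°, lon 31°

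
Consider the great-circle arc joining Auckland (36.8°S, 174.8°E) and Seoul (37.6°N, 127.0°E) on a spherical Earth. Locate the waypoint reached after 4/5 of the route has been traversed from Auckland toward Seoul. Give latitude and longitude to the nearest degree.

Convert each endpoint to a unit vector on the sphere (x = cos φ cos λ, y = cos φ sin λ, z = sin φ).
The central angle between the endpoints is δ = arccos(p₁·p₂) ≈ 1.510 rad (86.5°).
Interpolate at f = 4/5 with slerp weights a = sin((1−f)δ)/sin δ ≈ 0.298, b = sin(fδ)/sin δ ≈ 0.937.
p = a·p₁ + b·p₂ ≈ (-0.684, 0.614, 0.393); φ = arcsin(p_z) ≈ 23.14°, λ = atan2(p_y, p_x) ≈ 138.08°.

≈ 23°N, 138°E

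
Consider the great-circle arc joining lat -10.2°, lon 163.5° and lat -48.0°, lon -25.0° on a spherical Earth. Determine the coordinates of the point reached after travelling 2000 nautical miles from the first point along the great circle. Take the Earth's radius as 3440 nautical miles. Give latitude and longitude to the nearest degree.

Convert each endpoint to a unit vector on the sphere (x = cos φ cos λ, y = cos φ sin λ, z = sin φ).
The central angle between the endpoints is δ = arccos(p₁·p₂) ≈ 2.117 rad (121.3°). The total great-circle distance is δ·R ≈ 2.117 × 3440 ≈ 7284 nmi, so the target fraction is f = 2000/7284 ≈ 0.275.
Interpolate at f ≈ 0.275 with slerp weights a = sin((1−f)δ)/sin δ ≈ 1.170, b = sin(fδ)/sin δ ≈ 0.643.
p = a·p₁ + b·p₂ ≈ (-0.714, 0.145, -0.685); φ = arcsin(p_z) ≈ -43.23°, λ = atan2(p_y, p_x) ≈ 168.51°.

≈ lat -43°, lon 169°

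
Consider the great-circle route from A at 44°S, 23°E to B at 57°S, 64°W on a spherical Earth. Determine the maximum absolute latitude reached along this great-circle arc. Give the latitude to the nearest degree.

The great circle lies in the plane with unit normal n̂ = (p₁ × p₂)/|p₁ × p₂|.
Here n̂_z ≈ -0.490; the vertex latitude is φ_max = arccos|n̂_z| ≈ 60.6°.
Check via Clairaut: cos φ_max = |cos φ₁| · sin C = cos(44.0°)·sin(137.0°) ≈ 0.490, again giving ≈ 60.6°.

≈ 61°S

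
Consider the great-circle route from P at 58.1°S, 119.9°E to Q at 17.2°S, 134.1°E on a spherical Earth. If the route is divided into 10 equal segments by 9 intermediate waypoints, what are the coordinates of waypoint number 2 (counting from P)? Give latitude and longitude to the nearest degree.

Convert each endpoint to a unit vector on the sphere (x = cos φ cos λ, y = cos φ sin λ, z = sin φ).
The central angle between the endpoints is δ = arccos(p₁·p₂) ≈ 0.737 rad (42.2°).
Interpolate at f = 2/10 with slerp weights a = sin((1−f)δ)/sin δ ≈ 0.827, b = sin(fδ)/sin δ ≈ 0.219.
p = a·p₁ + b·p₂ ≈ (-0.363, 0.529, -0.767); φ = arcsin(p_z) ≈ -50.09°, λ = atan2(p_y, p_x) ≈ 124.48°.

≈ 50°S, 124°E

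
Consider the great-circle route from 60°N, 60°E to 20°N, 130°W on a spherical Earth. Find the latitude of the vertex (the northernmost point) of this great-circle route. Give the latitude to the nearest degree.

≈ 85°N

The great circle lies in the plane with unit normal n̂ = (p₁ × p₂)/|p₁ × p₂|.
Here n̂_z ≈ +0.083; the vertex latitude is φ_max = arccos|n̂_z| ≈ 85.3°.
Check via Clairaut: cos φ_max = |cos φ₁| · sin C = cos(60.0°)·sin(9.5°) ≈ 0.083, again giving ≈ 85.3°.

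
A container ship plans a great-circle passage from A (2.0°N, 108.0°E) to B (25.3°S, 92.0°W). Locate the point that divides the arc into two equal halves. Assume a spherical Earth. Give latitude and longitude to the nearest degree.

≈ (49°S, 172°E)

From cos δ = sin φ₁ sin φ₂ + cos φ₁ cos φ₂ cos Δλ, the central angle is δ ≈ 2.614 rad (149.8°).
Interpolate at f = 1/2 with slerp weights a = sin((1−f)δ)/sin δ ≈ 1.917, b = sin(fδ)/sin δ ≈ 1.917.
p = a·p₁ + b·p₂ ≈ (-0.653, 0.090, -0.752); φ = arcsin(p_z) ≈ -48.80°, λ = atan2(p_y, p_x) ≈ 172.15°.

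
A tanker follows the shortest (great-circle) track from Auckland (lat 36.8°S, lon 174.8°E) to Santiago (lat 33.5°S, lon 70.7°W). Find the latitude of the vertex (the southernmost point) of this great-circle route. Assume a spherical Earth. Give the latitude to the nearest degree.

The great circle lies in the plane with unit normal n̂ = (p₁ × p₂)/|p₁ × p₂|.
Here n̂_z ≈ +0.608; the vertex latitude is φ_max = arccos|n̂_z| ≈ 52.5°.
Check via Clairaut: cos φ_max = |cos φ₁| · sin C = cos(36.8°)·sin(130.5°) ≈ 0.608, again giving ≈ 52.5°.

≈ 53°S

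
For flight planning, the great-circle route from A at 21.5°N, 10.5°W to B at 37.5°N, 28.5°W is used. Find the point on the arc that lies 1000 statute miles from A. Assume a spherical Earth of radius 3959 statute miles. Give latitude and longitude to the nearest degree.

From cos δ = sin φ₁ sin φ₂ + cos φ₁ cos φ₂ cos Δλ, the central angle is δ ≈ 0.389 rad (22.3°). The total great-circle distance is δ·R ≈ 0.389 × 3959 ≈ 1542 mi, so the target fraction is f = 1000/1542 ≈ 0.649.
Interpolate at f ≈ 0.649 with slerp weights a = sin((1−f)δ)/sin δ ≈ 0.359, b = sin(fδ)/sin δ ≈ 0.658.
p = a·p₁ + b·p₂ ≈ (0.788, -0.310, 0.532); φ = arcsin(p_z) ≈ 32.17°, λ = atan2(p_y, p_x) ≈ -21.49°.

≈ 32°N, 21°W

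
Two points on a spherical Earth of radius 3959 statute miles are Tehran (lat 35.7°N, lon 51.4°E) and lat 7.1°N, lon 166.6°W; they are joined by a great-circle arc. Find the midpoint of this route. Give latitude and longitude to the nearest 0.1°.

≈ lat 49.1°N, lon 138.6°E

The haversine formula gives a central angle δ ≈ 2.169 rad (124.3°) between the endpoints.
Interpolate at f = 1/2 with slerp weights a = sin((1−f)δ)/sin δ ≈ 1.070, b = sin(fδ)/sin δ ≈ 1.070.
p = a·p₁ + b·p₂ ≈ (-0.491, 0.433, 0.756); φ = arcsin(p_z) ≈ 49.14°, λ = atan2(p_y, p_x) ≈ 138.58°.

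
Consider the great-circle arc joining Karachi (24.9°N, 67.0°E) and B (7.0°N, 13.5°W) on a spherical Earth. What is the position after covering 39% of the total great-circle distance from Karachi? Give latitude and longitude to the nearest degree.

The haversine formula gives a central angle δ ≈ 1.370 rad (78.5°) between the endpoints.
Interpolate at f = 0.39 with slerp weights a = sin((1−f)δ)/sin δ ≈ 0.757, b = sin(fδ)/sin δ ≈ 0.520.
p = a·p₁ + b·p₂ ≈ (0.770, 0.512, 0.382); φ = arcsin(p_z) ≈ 22.46°, λ = atan2(p_y, p_x) ≈ 33.61°.

≈ (22°N, 34°E)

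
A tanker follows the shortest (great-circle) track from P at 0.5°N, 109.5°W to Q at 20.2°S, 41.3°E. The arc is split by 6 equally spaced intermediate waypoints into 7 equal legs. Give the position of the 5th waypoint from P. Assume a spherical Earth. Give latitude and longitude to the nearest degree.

≈ 35°S, 3°W

Write both endpoints as unit vectors p₁, p₂ with components (cos φ cos λ, cos φ sin λ, sin φ).
The central angle between the endpoints is δ = arccos(p₁·p₂) ≈ 2.536 rad (145.3°).
Interpolate at f = 5/7 with slerp weights a = sin((1−f)δ)/sin δ ≈ 1.165, b = sin(fδ)/sin δ ≈ 1.706.
p = a·p₁ + b·p₂ ≈ (0.814, -0.041, -0.579); φ = arcsin(p_z) ≈ -35.38°, λ = atan2(p_y, p_x) ≈ -2.87°.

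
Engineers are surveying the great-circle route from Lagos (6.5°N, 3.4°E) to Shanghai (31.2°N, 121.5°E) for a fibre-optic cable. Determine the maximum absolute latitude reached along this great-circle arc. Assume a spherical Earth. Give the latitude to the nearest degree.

≈ 37°N

The great circle lies in the plane with unit normal n̂ = (p₁ × p₂)/|p₁ × p₂|.
Here n̂_z ≈ +0.798; the vertex latitude is φ_max = arccos|n̂_z| ≈ 37.1°.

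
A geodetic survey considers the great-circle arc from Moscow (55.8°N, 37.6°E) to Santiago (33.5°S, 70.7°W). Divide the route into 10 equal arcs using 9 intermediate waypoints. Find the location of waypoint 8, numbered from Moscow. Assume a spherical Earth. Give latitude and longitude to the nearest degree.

≈ 13°S, 54°W

Convert each endpoint to a unit vector on the sphere (x = cos φ cos λ, y = cos φ sin λ, z = sin φ).
The central angle between the endpoints is δ = arccos(p₁·p₂) ≈ 2.219 rad (127.1°).
Interpolate at f = 8/10 with slerp weights a = sin((1−f)δ)/sin δ ≈ 0.539, b = sin(fδ)/sin δ ≈ 1.228.
p = a·p₁ + b·p₂ ≈ (0.578, -0.782, -0.232); φ = arcsin(p_z) ≈ -13.44°, λ = atan2(p_y, p_x) ≈ -53.51°.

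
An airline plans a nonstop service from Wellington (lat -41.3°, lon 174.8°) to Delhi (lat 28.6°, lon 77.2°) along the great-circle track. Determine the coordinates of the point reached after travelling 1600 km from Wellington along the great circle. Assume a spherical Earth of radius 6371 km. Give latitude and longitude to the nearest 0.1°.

From cos δ = sin φ₁ sin φ₂ + cos φ₁ cos φ₂ cos Δλ, the central angle is δ ≈ 1.986 rad (113.8°). The total great-circle distance is δ·R ≈ 1.986 × 6371 ≈ 12651 km, so the target fraction is f = 1600/12651 ≈ 0.126.
Interpolate at f ≈ 0.126 with slerp weights a = sin((1−f)δ)/sin δ ≈ 1.078, b = sin(fδ)/sin δ ≈ 0.272.
p = a·p₁ + b·p₂ ≈ (-0.754, 0.306, -0.582); φ = arcsin(p_z) ≈ -35.56°, λ = atan2(p_y, p_x) ≈ 157.91°.

≈ lat -35.6°, lon 157.9°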